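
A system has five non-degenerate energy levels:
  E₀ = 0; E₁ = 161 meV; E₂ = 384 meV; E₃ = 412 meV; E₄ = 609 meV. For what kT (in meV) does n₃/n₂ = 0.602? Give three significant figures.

n₃/n₂ = exp[−(E₃−E₂)/kT] = 0.602.
⇒ (E₃−E₂)/kT = ln(1/0.602) = ln(1.6611) = 0.50748.
kT = 28 meV / 0.50748 = 55.2 meV.

55.2 meV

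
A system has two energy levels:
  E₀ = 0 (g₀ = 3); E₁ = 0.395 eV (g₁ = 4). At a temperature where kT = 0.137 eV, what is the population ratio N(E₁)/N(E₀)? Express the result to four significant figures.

0.07461

n₁/n₀ = (g₁/g₀) exp[−(E₁−E₀)/kT] = (4/3) × exp(−(0.395 eV)/(0.137 eV)) = (4/3) × exp(-2.88321) = 0.07461.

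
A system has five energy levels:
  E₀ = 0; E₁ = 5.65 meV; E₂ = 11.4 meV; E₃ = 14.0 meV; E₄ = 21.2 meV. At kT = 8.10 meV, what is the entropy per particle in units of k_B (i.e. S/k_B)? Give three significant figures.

1.29

Eᵢ/kT = 0, 0.69753, 1.4074, 1.7284, 2.6173.
Z = Σ e^(−Eᵢ/kT) = e^(−0) + e^(−0.69753) + e^(−1.4074) + e^(−1.7284) + e^(−2.6173) = 1.0000 + 0.49781 + 0.24478 + 0.17757 + 0.073000 = 1.9932.
⟨E⟩ = Σ EᵢPᵢ = 4.8348 meV.
S/k_B = ln Z + ⟨E⟩/kT = ln(1.9932) + 4.8348/8.10 = 0.68974 + 0.59689 = 1.29.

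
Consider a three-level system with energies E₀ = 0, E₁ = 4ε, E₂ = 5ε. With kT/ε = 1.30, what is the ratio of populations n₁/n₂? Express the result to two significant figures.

2.2

n₁/n₂ = exp[−(E₁−E₂)/kT] = exp(−(-1ε)/(1.30ε)) = exp(0.7692) = 2.2.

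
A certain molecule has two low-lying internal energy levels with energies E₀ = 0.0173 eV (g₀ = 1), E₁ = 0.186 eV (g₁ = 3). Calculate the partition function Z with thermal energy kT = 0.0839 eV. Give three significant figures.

Eᵢ/kT = 0.20620, 2.2169.
Z = Σ gᵢe^(−Eᵢ/kT) = 1·e^(−0.20620) + 3·e^(−2.2169) = 0.81367 + 0.32684 = 1.1405.

Z = 1.14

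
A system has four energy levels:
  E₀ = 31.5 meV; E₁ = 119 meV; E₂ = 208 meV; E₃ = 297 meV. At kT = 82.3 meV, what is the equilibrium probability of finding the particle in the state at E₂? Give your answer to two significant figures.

Eᵢ/kT = 0.3827, 1.446, 2.527, 3.609.
Z = Σ e^(−Eᵢ/kT) = e^(−0.3827) + e^(−1.446) + e^(−2.527) + e^(−3.609) = 0.6820 + 0.2355 + 0.07990 + 0.02708 = 1.024.
P₂ = e^(−E₂/kT) / Z = 0.07990/1.024 = 0.078.

0.078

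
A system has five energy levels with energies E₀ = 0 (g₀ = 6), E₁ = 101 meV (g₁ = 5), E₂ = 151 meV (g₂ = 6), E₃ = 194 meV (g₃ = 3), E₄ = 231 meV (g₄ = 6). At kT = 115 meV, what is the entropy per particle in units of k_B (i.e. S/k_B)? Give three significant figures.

Eᵢ/kT = 0, 0.87826, 1.3130, 1.6870, 2.0087.
Z = Σ gᵢe^(−Eᵢ/kT) = 6·e^(−0) + 5·e^(−0.87826) + 6·e^(−1.3130) + 3·e^(−1.6870) + 6·e^(−2.0087) = 6.0000 + 2.0775 + 1.6141 + 0.55522 + 0.80498 = 11.052.
⟨E⟩ = Σ EᵢPᵢ = 67.609 meV.
S/k_B = ln Z + ⟨E⟩/kT = ln(11.052) + 67.609/115 = 2.4026 + 0.58790 = 2.99.

2.99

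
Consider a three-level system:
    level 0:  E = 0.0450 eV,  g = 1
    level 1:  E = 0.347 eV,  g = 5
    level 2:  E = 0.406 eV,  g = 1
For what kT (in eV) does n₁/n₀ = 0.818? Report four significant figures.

n₁/n₀ = (g₁/g₀) exp[−(E₁−E₀)/kT] = 0.818.
⇒ (E₁−E₀)/kT = ln((5/1)/0.818) = ln(6.11247) = 1.81033.
kT = 0.3020 eV / 1.81033 = 0.1668 eV.

0.1668 eV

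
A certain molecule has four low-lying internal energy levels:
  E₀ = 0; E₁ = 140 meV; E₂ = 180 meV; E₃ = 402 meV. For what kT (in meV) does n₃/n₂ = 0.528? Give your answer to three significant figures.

n₃/n₂ = exp[−(E₃−E₂)/kT] = 0.528.
⇒ (E₃−E₂)/kT = ln(1/0.528) = ln(1.8939) = 0.63864.
kT = 222 meV / 0.63864 = 348 meV.

348 meV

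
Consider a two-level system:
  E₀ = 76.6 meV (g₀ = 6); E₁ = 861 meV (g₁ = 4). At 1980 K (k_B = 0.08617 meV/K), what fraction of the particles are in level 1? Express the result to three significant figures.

0.00667

k_BT = 0.08617 × 1980 K = 170.62 meV.
Eᵢ/kT = 0.44895, 5.0463.
Z = Σ gᵢe^(−Eᵢ/kT) = 6·e^(−0.44895) + 4·e^(−5.0463) = 3.8298 + 0.025732 = 3.8555.
P₁ = g₁ e^(−E₁/kT) / Z = 0.025732/3.8555 = 0.00667.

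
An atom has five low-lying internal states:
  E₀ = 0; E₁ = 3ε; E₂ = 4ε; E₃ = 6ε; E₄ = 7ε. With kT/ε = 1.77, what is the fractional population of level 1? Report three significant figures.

0.137

Eᵢ/kT = 0, 1.6949, 2.2599, 3.3898, 3.9548.
Z = Σ e^(−Eᵢ/kT) = e^(−0) + e^(−1.6949) + e^(−2.2599) + e^(−3.3898) + e^(−3.9548) = 1.0000 + 0.18362 + 0.10436 + 0.033715 + 0.019163 = 1.3409.
P₁ = e^(−E₁/kT) / Z = 0.18362/1.3409 = 0.137.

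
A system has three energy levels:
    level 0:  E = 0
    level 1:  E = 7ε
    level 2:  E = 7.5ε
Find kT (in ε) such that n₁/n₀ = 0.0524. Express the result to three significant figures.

2.37 ε

n₁/n₀ = exp[−(E₁−E₀)/kT] = 0.0524.
⇒ (E₁−E₀)/kT = ln(1/0.0524) = ln(19.084) = 2.9489.
kT = 7ε / 2.9489 = 2.37 ε.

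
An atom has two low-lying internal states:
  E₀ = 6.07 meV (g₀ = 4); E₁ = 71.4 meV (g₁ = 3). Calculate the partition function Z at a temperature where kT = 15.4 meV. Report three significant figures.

Z = 2.73

Eᵢ/kT = 0.39416, 4.6364.
Z = Σ gᵢe^(−Eᵢ/kT) = 4·e^(−0.39416) + 3·e^(−4.6364) = 2.6970 + 0.029078 = 2.7261.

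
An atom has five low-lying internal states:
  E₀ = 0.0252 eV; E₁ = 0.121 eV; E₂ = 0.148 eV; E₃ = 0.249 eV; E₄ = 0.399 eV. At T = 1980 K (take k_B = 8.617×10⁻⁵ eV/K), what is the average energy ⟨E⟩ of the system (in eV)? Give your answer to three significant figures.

0.114 eV

k_BT = 8.617×10⁻⁵ × 1980 K = 0.17062 eV.
Eᵢ/kT = 0.14770, 0.70918, 0.86742, 1.4594, 2.3385.
Z = Σ e^(−Eᵢ/kT) = e^(−0.14770) + e^(−0.70918) + e^(−0.86742) + e^(−1.4594) + e^(−2.3385) = 0.86269 + 0.49205 + 0.42003 + 0.23238 + 0.096472 = 2.1036.
⟨E⟩ = Σ Eᵢ e^(−Eᵢ/kT) / Z = (0.0252·0.86269 + 0.121·0.49205 + 0.148·0.42003 + 0.249·0.23238 + 0.399·0.096472) / 2.1036 = 0.114 eV.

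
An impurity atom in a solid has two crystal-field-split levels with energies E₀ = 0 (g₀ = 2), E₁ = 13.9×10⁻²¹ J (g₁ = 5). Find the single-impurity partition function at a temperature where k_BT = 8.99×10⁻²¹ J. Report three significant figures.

Eᵢ/kT = 0, 1.5462.
Z = Σ gᵢe^(−Eᵢ/kT) = 2·e^(−0) + 5·e^(−1.5462) = 2.0000 + 1.0653 = 3.0653.

Z = 3.07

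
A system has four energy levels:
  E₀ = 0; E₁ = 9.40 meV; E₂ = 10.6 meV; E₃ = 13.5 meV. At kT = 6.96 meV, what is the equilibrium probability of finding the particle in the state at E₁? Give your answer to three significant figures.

Eᵢ/kT = 0, 1.3506, 1.5230, 1.9397.
Z = Σ e^(−Eᵢ/kT) = e^(−0) + e^(−1.3506) + e^(−1.5230) + e^(−1.9397) = 1.0000 + 0.25908 + 0.21806 + 0.14375 = 1.6209.
P₁ = e^(−E₁/kT) / Z = 0.25908/1.6209 = 0.160.

0.160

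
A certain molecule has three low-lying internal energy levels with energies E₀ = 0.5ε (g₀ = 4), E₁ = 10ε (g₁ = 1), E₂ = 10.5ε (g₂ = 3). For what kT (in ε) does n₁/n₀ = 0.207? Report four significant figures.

50.33 ε

n₁/n₀ = (g₁/g₀) exp[−(E₁−E₀)/kT] = 0.207.
⇒ (E₁−E₀)/kT = ln((1/4)/0.207) = ln(1.20773) = 0.188743.
kT = 9.5ε / 0.188743 = 50.33 ε.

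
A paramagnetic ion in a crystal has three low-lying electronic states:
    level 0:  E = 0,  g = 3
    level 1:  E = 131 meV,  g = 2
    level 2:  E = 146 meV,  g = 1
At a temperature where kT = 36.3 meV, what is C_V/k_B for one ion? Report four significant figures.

Eᵢ/kT = 0, 3.60882, 4.02204.
Z = Σ gᵢe^(−Eᵢ/kT) = 3·e^(−0) + 2·e^(−3.60882) + 1·e^(−4.02204) = 3.00000 + 0.0541676 + 0.0179164 = 3.07208.
⟨E⟩ = 3.16129 meV, ⟨E²⟩ = 426.902 meV².
C_V/k_B = (⟨E²⟩ − ⟨E⟩²)/(kT)² = (426.902 − 9.99375)/1317.69 = 0.3164.

0.3164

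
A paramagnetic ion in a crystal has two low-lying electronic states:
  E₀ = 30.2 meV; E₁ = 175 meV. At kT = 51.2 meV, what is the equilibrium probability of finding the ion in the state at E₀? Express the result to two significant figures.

0.94

Eᵢ/kT = 0.5898, 3.418.
Z = Σ e^(−Eᵢ/kT) = e^(−0.5898) + e^(−3.418) = 0.5544 + 0.03278 = 0.5872.
P₀ = e^(−E₀/kT) / Z = 0.5544/0.5872 = 0.94.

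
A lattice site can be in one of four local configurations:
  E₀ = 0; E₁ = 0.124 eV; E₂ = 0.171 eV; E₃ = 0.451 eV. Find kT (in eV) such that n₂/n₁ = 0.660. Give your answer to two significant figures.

n₂/n₁ = exp[−(E₂−E₁)/kT] = 0.660.
⇒ (E₂−E₁)/kT = ln(1/0.660) = ln(1.515) = 0.4154.
kT = 0.047 eV / 0.4154 = 0.11 eV.

0.11 eV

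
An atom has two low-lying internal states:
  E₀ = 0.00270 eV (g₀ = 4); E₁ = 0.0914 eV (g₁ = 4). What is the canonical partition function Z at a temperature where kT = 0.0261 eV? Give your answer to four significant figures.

Eᵢ/kT = 0.103448, 3.50192.
Z = Σ gᵢe^(−Eᵢ/kT) = 4·e^(−0.103448) + 4·e^(−3.50192) = 3.60689 + 0.120558 = 3.72745.

Z = 3.727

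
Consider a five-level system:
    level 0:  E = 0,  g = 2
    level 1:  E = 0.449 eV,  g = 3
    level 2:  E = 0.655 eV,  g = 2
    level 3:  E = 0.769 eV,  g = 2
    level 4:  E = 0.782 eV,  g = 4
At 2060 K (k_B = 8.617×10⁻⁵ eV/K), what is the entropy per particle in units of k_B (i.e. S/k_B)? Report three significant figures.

1.33

k_BT = 8.617×10⁻⁵ × 2060 K = 0.17751 eV.
Eᵢ/kT = 0, 2.5294, 3.6899, 4.3322, 4.4054.
Z = Σ gᵢe^(−Eᵢ/kT) = 2·e^(−0) + 3·e^(−2.5294) + 2·e^(−3.6899) + 2·e^(−4.3322) + 4·e^(−4.4054) = 2.0000 + 0.23912 + 0.049949 + 0.026277 + 0.048845 = 2.3642.
⟨E⟩ = Σ EᵢPᵢ = 0.083955 eV.
S/k_B = ln Z + ⟨E⟩/kT = ln(2.3642) + 0.083955/0.17751 = 0.86044 + 0.47296 = 1.33.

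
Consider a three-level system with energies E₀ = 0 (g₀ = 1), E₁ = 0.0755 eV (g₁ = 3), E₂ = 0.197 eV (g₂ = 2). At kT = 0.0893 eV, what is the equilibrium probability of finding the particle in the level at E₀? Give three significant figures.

0.399

Eᵢ/kT = 0, 0.84546, 2.2060.
Z = Σ gᵢe^(−Eᵢ/kT) = 1·e^(−0) + 3·e^(−0.84546) + 2·e^(−2.2060) = 1.0000 + 1.2881 + 0.22028 = 2.5084.
P₀ = g₀ e^(−E₀/kT) / Z = 1.0000/2.5084 = 0.399.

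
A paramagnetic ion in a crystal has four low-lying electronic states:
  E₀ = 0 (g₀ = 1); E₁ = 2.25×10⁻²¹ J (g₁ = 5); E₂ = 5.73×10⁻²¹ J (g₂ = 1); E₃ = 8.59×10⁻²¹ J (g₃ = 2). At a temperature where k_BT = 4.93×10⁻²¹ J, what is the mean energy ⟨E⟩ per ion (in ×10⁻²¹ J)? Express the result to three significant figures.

Eᵢ/kT = 0, 0.45639, 1.1623, 1.7424.
Z = Σ gᵢe^(−Eᵢ/kT) = 1·e^(−0) + 5·e^(−0.45639) + 1·e^(−1.1623) + 2·e^(−1.7424) = 1.0000 + 3.1678 + 0.31277 + 0.35020 = 4.8308.
⟨E⟩ = Σ Eᵢ gᵢe^(−Eᵢ/kT) / Z = (0·1.0000 + 2.25·3.1678 + 5.73·0.31277 + 8.59·0.35020) / 4.8308 = 2.47 ×10⁻²¹ J.

2.47 ×10⁻²¹ J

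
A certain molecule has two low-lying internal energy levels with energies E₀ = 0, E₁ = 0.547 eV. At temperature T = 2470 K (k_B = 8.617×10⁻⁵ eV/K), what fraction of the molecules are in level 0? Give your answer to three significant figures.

k_BT = 8.617×10⁻⁵ × 2470 K = 0.21284 eV.
Eᵢ/kT = 0, 2.5700.
Z = Σ e^(−Eᵢ/kT) = e^(−0) + e^(−2.5700) = 1.0000 + 0.076536 = 1.0765.
P₀ = e^(−E₀/kT) / Z = 1.0000/1.0765 = 0.929.

0.929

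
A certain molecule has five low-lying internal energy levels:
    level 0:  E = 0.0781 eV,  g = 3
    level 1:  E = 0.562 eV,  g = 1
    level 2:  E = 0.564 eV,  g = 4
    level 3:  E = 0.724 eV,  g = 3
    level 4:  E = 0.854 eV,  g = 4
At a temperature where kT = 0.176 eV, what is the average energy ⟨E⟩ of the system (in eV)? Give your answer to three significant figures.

0.148 eV

Eᵢ/kT = 0.44375, 3.1932, 3.2045, 4.1136, 4.8523.
Z = Σ gᵢe^(−Eᵢ/kT) = 3·e^(−0.44375) + 1·e^(−3.1932) + 4·e^(−3.2045) + 3·e^(−4.1136) + 4·e^(−4.8523) = 1.9249 + 0.041040 + 0.16232 + 0.049046 + 0.031242 = 2.2085.
⟨E⟩ = Σ Eᵢ gᵢe^(−Eᵢ/kT) / Z = (0.0781·1.9249 + 0.562·0.041040 + 0.564·0.16232 + 0.724·0.049046 + 0.854·0.031242) / 2.2085 = 0.148 eV.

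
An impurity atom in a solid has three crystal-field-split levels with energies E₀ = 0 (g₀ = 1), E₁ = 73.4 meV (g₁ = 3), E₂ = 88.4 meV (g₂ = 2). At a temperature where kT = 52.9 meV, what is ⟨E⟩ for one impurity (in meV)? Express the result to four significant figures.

Eᵢ/kT = 0, 1.38752, 1.67108.
Z = Σ gᵢe^(−Eᵢ/kT) = 1·e^(−0) + 3·e^(−1.38752) + 2·e^(−1.67108) = 1.00000 + 0.749081 + 0.376088 = 2.12517.
⟨E⟩ = Σ Eᵢ gᵢe^(−Eᵢ/kT) / Z = (0·1.00000 + 73.4·0.749081 + 88.4·0.376088) / 2.12517 = 41.52 meV.

41.52 meV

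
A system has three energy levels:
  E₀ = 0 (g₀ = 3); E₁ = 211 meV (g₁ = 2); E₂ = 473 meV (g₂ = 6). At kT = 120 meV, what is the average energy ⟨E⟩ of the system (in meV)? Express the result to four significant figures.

Eᵢ/kT = 0, 1.75833, 3.94167.
Z = Σ gᵢe^(−Eᵢ/kT) = 3·e^(−0) + 2·e^(−1.75833) + 6·e^(−3.94167) = 3.00000 + 0.344665 + 0.116495 = 3.46116.
⟨E⟩ = Σ Eᵢ gᵢe^(−Eᵢ/kT) / Z = (0·3.00000 + 211·0.344665 + 473·0.116495) / 3.46116 = 36.93 meV.

36.93 meV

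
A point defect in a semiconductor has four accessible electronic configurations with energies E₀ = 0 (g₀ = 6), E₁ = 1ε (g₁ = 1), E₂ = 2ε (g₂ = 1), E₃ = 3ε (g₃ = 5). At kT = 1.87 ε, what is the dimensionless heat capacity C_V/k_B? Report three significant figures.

0.313

Eᵢ/kT = 0, 0.53476, 1.0695, 1.6043.
Z = Σ gᵢe^(−Eᵢ/kT) = 6·e^(−0) + 1·e^(−0.53476) + 1·e^(−1.0695) + 5·e^(−1.6043) = 6.0000 + 0.58581 + 0.34318 + 1.0052 = 7.9342.
⟨E⟩ = 0.54042 ε, ⟨E²⟩ = 1.3871 ε².
C_V/k_B = (⟨E²⟩ − ⟨E⟩²)/(kT)² = (1.3871 − 0.29205)/3.4969 = 0.313.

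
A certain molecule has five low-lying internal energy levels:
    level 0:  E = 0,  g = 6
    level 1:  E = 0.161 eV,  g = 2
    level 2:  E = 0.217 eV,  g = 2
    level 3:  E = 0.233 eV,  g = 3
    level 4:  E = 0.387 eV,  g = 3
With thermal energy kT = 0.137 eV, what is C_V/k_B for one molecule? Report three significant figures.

Eᵢ/kT = 0, 1.1752, 1.5839, 1.7007, 2.8248.
Z = Σ gᵢe^(−Eᵢ/kT) = 6·e^(−0) + 2·e^(−1.1752) + 2·e^(−1.5839) + 3·e^(−1.7007) + 3·e^(−2.8248) = 6.0000 + 0.61751 + 0.41035 + 0.54767 + 0.17796 = 7.7535.
⟨E⟩ = 0.049648 eV, ⟨E²⟩ = 0.011829 eV².
C_V/k_B = (⟨E²⟩ − ⟨E⟩²)/(kT)² = (0.011829 − 0.0024649)/0.018769 = 0.499.

0.499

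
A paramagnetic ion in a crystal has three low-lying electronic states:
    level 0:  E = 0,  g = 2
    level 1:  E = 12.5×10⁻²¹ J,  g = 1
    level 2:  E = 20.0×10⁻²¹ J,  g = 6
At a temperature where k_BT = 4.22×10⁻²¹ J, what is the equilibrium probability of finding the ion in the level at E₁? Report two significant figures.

Eᵢ/kT = 0, 2.962, 4.739.
Z = Σ gᵢe^(−Eᵢ/kT) = 2·e^(−0) + 1·e^(−2.962) + 6·e^(−4.739) = 2.000 + 0.05172 + 0.05248 = 2.104.
P₁ = g₁ e^(−E₁/kT) / Z = 0.05172/2.104 = 0.025.

0.025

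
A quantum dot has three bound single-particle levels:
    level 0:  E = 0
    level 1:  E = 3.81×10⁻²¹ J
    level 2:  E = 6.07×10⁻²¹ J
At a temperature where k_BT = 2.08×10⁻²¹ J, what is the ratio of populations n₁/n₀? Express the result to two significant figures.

n₁/n₀ = exp[−(E₁−E₀)/kT] = exp(−(3.81 ×10⁻²¹ J)/(2.08 ×10⁻²¹ J)) = exp(-1.832) = 0.16.

0.16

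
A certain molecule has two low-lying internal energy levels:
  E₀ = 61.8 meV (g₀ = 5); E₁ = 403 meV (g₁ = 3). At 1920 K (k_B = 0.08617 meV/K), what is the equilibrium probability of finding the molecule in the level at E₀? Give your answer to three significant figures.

k_BT = 0.08617 × 1920 K = 165.45 meV.
Eᵢ/kT = 0.37353, 2.4358.
Z = Σ gᵢe^(−Eᵢ/kT) = 5·e^(−0.37353) + 3·e^(−2.4358) = 3.4415 + 0.26258 = 3.7041.
P₀ = g₀ e^(−E₀/kT) / Z = 3.4415/3.7041 = 0.929.

0.929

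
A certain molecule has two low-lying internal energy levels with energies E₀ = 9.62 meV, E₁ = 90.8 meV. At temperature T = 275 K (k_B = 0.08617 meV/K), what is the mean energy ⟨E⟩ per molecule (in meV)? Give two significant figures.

k_BT = 0.08617 × 275 K = 23.70 meV.
Eᵢ/kT = 0.4059, 3.831.
Z = Σ e^(−Eᵢ/kT) = e^(−0.4059) + e^(−3.831) = 0.6664 + 0.02169 = 0.6881.
⟨E⟩ = Σ Eᵢ e^(−Eᵢ/kT) / Z = (9.62·0.6664 + 90.8·0.02169) / 0.6881 = 12 meV.

12 meV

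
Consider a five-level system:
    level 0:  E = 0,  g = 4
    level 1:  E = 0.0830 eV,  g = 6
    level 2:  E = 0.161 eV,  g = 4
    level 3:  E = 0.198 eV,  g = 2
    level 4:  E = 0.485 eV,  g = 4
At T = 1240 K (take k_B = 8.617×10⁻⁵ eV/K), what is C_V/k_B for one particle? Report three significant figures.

0.422

k_BT = 8.617×10⁻⁵ × 1240 K = 0.10685 eV.
Eᵢ/kT = 0, 0.77679, 1.5068, 1.8531, 4.5391.
Z = Σ gᵢe^(−Eᵢ/kT) = 4·e^(−0) + 6·e^(−0.77679) + 4·e^(−1.5068) + 2·e^(−1.8531) + 4·e^(−4.5391) = 4.0000 + 2.7593 + 0.88647 + 0.31350 + 0.042732 = 8.0020.
⟨E⟩ = 0.056803 eV, ⟨E²⟩ = 0.0080391 eV².
C_V/k_B = (⟨E²⟩ − ⟨E⟩²)/(kT)² = (0.0080391 − 0.0032266)/0.011417 = 0.422.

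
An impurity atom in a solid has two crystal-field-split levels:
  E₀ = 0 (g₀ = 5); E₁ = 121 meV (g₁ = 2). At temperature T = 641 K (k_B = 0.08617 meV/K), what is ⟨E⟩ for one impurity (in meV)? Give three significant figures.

k_BT = 0.08617 × 641 K = 55.235 meV.
Eᵢ/kT = 0, 2.1906.
Z = Σ gᵢe^(−Eᵢ/kT) = 5·e^(−0) + 2·e^(−2.1906) = 5.0000 + 0.22370 = 5.2237.
⟨E⟩ = Σ Eᵢ gᵢe^(−Eᵢ/kT) / Z = (0·5.0000 + 121·0.22370) / 5.2237 = 5.18 meV.

5.18 meV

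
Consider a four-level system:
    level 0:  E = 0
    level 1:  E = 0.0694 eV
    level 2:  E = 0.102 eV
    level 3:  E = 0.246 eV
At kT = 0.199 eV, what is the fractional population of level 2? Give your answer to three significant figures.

0.231

Eᵢ/kT = 0, 0.34874, 0.51256, 1.2362.
Z = Σ e^(−Eᵢ/kT) = e^(−0) + e^(−0.34874) + e^(−0.51256) + e^(−1.2362) = 1.0000 + 0.70558 + 0.59896 + 0.29049 = 2.5950.
P₂ = e^(−E₂/kT) / Z = 0.59896/2.5950 = 0.231.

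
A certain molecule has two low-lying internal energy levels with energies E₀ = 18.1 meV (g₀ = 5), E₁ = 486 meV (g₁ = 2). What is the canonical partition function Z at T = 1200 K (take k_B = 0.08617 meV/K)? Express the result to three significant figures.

Z = 4.22

k_BT = 0.08617 × 1200 K = 103.40 meV.
Eᵢ/kT = 0.17505, 4.7002.
Z = Σ gᵢe^(−Eᵢ/kT) = 5·e^(−0.17505) + 2·e^(−4.7002) = 4.1971 + 0.018187 = 4.2153.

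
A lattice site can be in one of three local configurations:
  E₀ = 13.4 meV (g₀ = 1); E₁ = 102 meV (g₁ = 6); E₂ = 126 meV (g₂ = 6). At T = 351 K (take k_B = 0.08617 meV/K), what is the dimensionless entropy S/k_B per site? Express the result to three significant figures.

1.39

k_BT = 0.08617 × 351 K = 30.246 meV.
Eᵢ/kT = 0.44303, 3.3723, 4.1658.
Z = Σ gᵢe^(−Eᵢ/kT) = 1·e^(−0.44303) + 6·e^(−3.3723) + 6·e^(−4.1658) = 0.64209 + 0.20586 + 0.093104 = 0.94105.
⟨E⟩ = Σ EᵢPᵢ = 43.922 meV.
S/k_B = ln Z + ⟨E⟩/kT = ln(0.94105) + 43.922/30.246 = -0.060759 + 1.4522 = 1.39.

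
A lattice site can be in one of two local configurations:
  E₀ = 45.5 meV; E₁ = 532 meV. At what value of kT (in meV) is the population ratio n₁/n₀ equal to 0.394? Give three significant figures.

522 meV

n₁/n₀ = exp[−(E₁−E₀)/kT] = 0.394.
⇒ (E₁−E₀)/kT = ln(1/0.394) = ln(2.5381) = 0.93142.
kT = 486.5 meV / 0.93142 = 522 meV.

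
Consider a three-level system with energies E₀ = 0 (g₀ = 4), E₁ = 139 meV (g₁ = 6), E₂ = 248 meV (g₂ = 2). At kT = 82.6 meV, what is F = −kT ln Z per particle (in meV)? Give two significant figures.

Eᵢ/kT = 0, 1.683, 3.002.
Z = Σ gᵢe^(−Eᵢ/kT) = 4·e^(−0) + 6·e^(−1.683) + 2·e^(−3.002) = 4.000 + 1.115 + 0.09938 = 5.214.
F = −kT ln Z = −82.6 × ln(5.214) = −82.6 × 1.651 = -140 meV.

-140 meV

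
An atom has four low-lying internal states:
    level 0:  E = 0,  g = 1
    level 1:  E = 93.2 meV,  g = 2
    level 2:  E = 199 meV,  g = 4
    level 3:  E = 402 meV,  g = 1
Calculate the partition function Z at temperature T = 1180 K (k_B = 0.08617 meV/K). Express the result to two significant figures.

k_BT = 0.08617 × 1180 K = 101.7 meV.
Eᵢ/kT = 0, 0.9164, 1.957, 3.953.
Z = Σ gᵢe^(−Eᵢ/kT) = 1·e^(−0) + 2·e^(−0.9164) + 4·e^(−1.957) + 1·e^(−3.953) = 1.000 + 0.7999 + 0.5651 + 0.01920 = 2.384.

Z = 2.4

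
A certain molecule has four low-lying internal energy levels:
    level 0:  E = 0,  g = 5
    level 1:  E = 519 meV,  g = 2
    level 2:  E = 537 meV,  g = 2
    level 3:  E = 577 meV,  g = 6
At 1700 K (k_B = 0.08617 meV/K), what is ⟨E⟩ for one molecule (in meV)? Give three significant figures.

k_BT = 0.08617 × 1700 K = 146.49 meV.
Eᵢ/kT = 0, 3.5429, 3.6658, 3.9388.
Z = Σ gᵢe^(−Eᵢ/kT) = 5·e^(−0) + 2·e^(−3.5429) + 2·e^(−3.6658) + 6·e^(−3.9388) = 5.0000 + 0.057859 + 0.051167 + 0.11683 = 5.2259.
⟨E⟩ = Σ Eᵢ gᵢe^(−Eᵢ/kT) / Z = (0·5.0000 + 519·0.057859 + 537·0.051167 + 577·0.11683) / 5.2259 = 23.9 meV.

23.9 meV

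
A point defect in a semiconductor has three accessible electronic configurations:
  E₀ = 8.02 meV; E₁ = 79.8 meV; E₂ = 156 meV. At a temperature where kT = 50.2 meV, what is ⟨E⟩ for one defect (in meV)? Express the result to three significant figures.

Eᵢ/kT = 0.15976, 1.5896, 3.1076.
Z = Σ e^(−Eᵢ/kT) = e^(−0.15976) + e^(−1.5896) + e^(−3.1076) = 0.85235 + 0.20401 + 0.044708 = 1.1011.
⟨E⟩ = Σ Eᵢ e^(−Eᵢ/kT) / Z = (8.02·0.85235 + 79.8·0.20401 + 156·0.044708) / 1.1011 = 27.3 meV.

27.3 meV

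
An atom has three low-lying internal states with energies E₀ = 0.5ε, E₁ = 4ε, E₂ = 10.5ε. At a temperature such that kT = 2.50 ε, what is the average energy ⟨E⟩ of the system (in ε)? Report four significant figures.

Eᵢ/kT = 0.200000, 1.60000, 4.20000.
Z = Σ e^(−Eᵢ/kT) = e^(−0.200000) + e^(−1.60000) + e^(−4.20000) = 0.818731 + 0.201897 + 0.0149956 = 1.03562.
⟨E⟩ = Σ Eᵢ e^(−Eᵢ/kT) / Z = (0.5·0.818731 + 4·0.201897 + 10.5·0.0149956) / 1.03562 = 1.327 ε.

1.327 ε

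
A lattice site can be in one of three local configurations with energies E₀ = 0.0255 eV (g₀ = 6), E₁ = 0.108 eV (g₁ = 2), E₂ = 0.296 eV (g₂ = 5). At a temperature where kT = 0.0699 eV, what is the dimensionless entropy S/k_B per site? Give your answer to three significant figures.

Eᵢ/kT = 0.36481, 1.5451, 4.2346.
Z = Σ gᵢe^(−Eᵢ/kT) = 6·e^(−0.36481) + 2·e^(−1.5451) + 5·e^(−4.2346) = 4.1660 + 0.42658 + 0.072428 = 4.6650.
⟨E⟩ = Σ EᵢPᵢ = 0.037244 eV.
S/k_B = ln Z + ⟨E⟩/kT = ln(4.6650) + 0.037244/0.0699 = 1.5401 + 0.53282 = 2.07.

2.07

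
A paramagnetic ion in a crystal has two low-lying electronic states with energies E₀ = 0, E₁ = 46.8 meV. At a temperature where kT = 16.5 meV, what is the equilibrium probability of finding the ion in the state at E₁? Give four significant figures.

0.05539

Eᵢ/kT = 0, 2.83636.
Z = Σ e^(−Eᵢ/kT) = e^(−0) + e^(−2.83636) = 1.00000 + 0.0586387 = 1.05864.
P₁ = e^(−E₁/kT) / Z = 0.0586387/1.05864 = 0.05539.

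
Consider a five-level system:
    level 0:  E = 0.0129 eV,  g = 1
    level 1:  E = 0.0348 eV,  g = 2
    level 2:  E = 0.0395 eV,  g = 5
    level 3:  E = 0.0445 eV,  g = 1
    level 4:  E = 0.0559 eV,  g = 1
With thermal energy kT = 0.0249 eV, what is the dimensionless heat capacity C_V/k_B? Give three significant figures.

0.245

Eᵢ/kT = 0.51807, 1.3976, 1.5863, 1.7871, 2.2450.
Z = Σ gᵢe^(−Eᵢ/kT) = 1·e^(−0.51807) + 2·e^(−1.3976) + 5·e^(−1.5863) + 1·e^(−1.7871) + 1·e^(−2.2450) = 0.59567 + 0.49438 + 1.0234 + 0.16745 + 0.10593 = 2.3868.
⟨E⟩ = 0.032967 eV, ⟨E²⟩ = 0.0012390 eV².
C_V/k_B = (⟨E²⟩ − ⟨E⟩²)/(kT)² = (0.0012390 − 0.0010868)/0.00062001 = 0.245.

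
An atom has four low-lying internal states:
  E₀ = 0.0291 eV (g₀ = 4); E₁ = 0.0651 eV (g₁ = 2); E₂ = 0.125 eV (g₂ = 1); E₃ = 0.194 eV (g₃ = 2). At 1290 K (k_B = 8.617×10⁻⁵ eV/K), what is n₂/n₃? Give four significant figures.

0.9301

k_BT = 8.617×10⁻⁵ × 1290 K = 0.111159 eV.
n₂/n₃ = (g₂/g₃) exp[−(E₂−E₃)/kT] = (1/2) × exp(−(-0.069 eV)/(0.111159 eV)) = (1/2) × exp(0.620732) = 0.9301.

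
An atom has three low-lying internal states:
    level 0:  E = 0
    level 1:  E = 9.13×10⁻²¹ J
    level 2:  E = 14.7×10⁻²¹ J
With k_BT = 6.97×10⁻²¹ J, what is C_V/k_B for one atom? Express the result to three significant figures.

Eᵢ/kT = 0, 1.3099, 2.1090.
Z = Σ e^(−Eᵢ/kT) = e^(−0) + e^(−1.3099) + e^(−2.1090) = 1.0000 + 0.26985 + 0.12136 = 1.3912.
⟨E⟩ = 3.0533, ⟨E²⟩ = 35.019.
C_V/k_B = (⟨E²⟩ − ⟨E⟩²)/(kT)² = (35.019 − 9.3226)/48.581 = 0.529.

0.529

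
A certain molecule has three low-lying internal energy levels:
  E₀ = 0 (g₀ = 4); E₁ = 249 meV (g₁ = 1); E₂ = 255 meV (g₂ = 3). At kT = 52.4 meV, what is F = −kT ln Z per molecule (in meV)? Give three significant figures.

Eᵢ/kT = 0, 4.7519, 4.8664.
Z = Σ gᵢe^(−Eᵢ/kT) = 4·e^(−0) + 1·e^(−4.7519) + 3·e^(−4.8664) = 4.0000 + 0.0086353 + 0.023103 = 4.0317.
F = −kT ln Z = −52.4 × ln(4.0317) = −52.4 × 1.3942 = -73.1 meV.

-73.1 meV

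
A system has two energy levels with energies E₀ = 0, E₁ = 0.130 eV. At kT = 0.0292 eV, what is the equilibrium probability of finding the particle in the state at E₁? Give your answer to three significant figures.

Eᵢ/kT = 0, 4.4521.
Z = Σ e^(−Eᵢ/kT) = e^(−0) + e^(−4.4521) = 1.0000 + 0.011654 = 1.0117.
P₁ = e^(−E₁/kT) / Z = 0.011654/1.0117 = 0.0115.

0.0115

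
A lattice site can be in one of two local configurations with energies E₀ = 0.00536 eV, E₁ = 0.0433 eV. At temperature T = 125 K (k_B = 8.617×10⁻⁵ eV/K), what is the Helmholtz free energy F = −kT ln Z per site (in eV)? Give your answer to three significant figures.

k_BT = 8.617×10⁻⁵ × 125 K = 0.010771 eV.
Eᵢ/kT = 0.49763, 4.0201.
Z = Σ e^(−Eᵢ/kT) = e^(−0.49763) + e^(−4.0201) = 0.60797 + 0.017951 = 0.62592.
F = −kT ln Z = −0.010771 × ln(0.62592) = −0.010771 × -0.46853 = 0.00505 eV.

0.00505 eV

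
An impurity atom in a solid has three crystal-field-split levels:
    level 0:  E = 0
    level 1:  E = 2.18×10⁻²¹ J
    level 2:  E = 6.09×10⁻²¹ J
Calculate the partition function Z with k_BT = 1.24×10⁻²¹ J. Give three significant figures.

Eᵢ/kT = 0, 1.7581, 4.9113.
Z = Σ e^(−Eᵢ/kT) = e^(−0) + e^(−1.7581) + e^(−4.9113) = 1.0000 + 0.17237 + 0.0073629 = 1.1797.

Z = 1.18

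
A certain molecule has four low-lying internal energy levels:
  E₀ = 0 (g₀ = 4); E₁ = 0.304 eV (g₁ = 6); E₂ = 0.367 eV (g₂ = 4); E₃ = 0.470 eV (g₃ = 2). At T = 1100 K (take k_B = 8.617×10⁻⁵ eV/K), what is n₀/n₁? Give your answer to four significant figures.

k_BT = 8.617×10⁻⁵ × 1100 K = 0.0947870 eV.
n₀/n₁ = (g₀/g₁) exp[−(E₀−E₁)/kT] = (4/6) × exp(−(-0.304 eV)/(0.0947870 eV)) = (4/6) × exp(3.20719) = 16.47.

16.47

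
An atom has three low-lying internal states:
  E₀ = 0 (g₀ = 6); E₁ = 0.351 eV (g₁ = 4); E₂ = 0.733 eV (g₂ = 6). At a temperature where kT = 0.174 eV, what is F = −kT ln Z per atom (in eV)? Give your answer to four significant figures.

Eᵢ/kT = 0, 2.01724, 4.21264.
Z = Σ gᵢe^(−Eᵢ/kT) = 6·e^(−0) + 4·e^(−2.01724) + 6·e^(−4.21264) = 6.00000 + 0.532088 + 0.0888434 = 6.62093.
F = −kT ln Z = −0.174 × ln(6.62093) = −0.174 × 1.89024 = -0.3289 eV.

-0.3289 eV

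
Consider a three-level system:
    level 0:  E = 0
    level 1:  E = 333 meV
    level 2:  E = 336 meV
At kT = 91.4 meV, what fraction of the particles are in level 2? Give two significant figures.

0.024

Eᵢ/kT = 0, 3.643, 3.676.
Z = Σ e^(−Eᵢ/kT) = e^(−0) + e^(−3.643) + e^(−3.676) = 1.000 + 0.02617 + 0.02532 = 1.051.
P₂ = e^(−E₂/kT) / Z = 0.02532/1.051 = 0.024.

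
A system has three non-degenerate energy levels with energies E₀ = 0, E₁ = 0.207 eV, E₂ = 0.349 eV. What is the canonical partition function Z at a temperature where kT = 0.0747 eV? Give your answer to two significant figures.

Z = 1.1

Eᵢ/kT = 0, 2.771, 4.672.
Z = Σ e^(−Eᵢ/kT) = e^(−0) + e^(−2.771) + e^(−4.672) = 1.000 + 0.06260 + 0.009354 = 1.072.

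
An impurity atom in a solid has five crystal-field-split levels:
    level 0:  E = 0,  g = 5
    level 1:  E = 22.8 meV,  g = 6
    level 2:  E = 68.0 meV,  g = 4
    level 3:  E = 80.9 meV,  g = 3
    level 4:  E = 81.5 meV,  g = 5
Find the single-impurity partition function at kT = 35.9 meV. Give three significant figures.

Eᵢ/kT = 0, 0.63510, 1.8942, 2.2535, 2.2702.
Z = Σ gᵢe^(−Eᵢ/kT) = 5·e^(−0) + 6·e^(−0.63510) + 4·e^(−1.8942) + 3·e^(−2.2535) + 5·e^(−2.2702) = 5.0000 + 3.1793 + 0.60175 + 0.31509 + 0.51646 = 9.6126.

Z = 9.61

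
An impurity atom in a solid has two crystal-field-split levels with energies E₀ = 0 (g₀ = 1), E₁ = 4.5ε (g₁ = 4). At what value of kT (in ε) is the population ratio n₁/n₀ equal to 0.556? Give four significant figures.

2.280 ε

n₁/n₀ = (g₁/g₀) exp[−(E₁−E₀)/kT] = 0.556.
⇒ (E₁−E₀)/kT = ln((4/1)/0.556) = ln(7.19424) = 1.97328.
kT = 4.5ε / 1.97328 = 2.280 ε.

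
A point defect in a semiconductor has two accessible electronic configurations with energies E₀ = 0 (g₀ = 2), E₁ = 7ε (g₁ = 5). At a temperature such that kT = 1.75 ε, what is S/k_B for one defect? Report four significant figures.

0.9131

Eᵢ/kT = 0, 4.00000.
Z = Σ gᵢe^(−Eᵢ/kT) = 2·e^(−0) + 5·e^(−4.00000) = 2.00000 + 0.0915782 = 2.09158.
⟨E⟩ = Σ EᵢPᵢ = 0.306490 ε.
S/k_B = ln Z + ⟨E⟩/kT = ln(2.09158) + 0.306490/1.75 = 0.737920 + 0.175137 = 0.9131.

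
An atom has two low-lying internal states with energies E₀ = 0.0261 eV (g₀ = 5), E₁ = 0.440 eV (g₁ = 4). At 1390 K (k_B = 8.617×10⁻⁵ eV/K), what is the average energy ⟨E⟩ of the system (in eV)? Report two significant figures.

k_BT = 8.617×10⁻⁵ × 1390 K = 0.1198 eV.
Eᵢ/kT = 0.2179, 3.673.
Z = Σ gᵢe^(−Eᵢ/kT) = 5·e^(−0.2179) + 4·e^(−3.673) = 4.021 + 0.1016 = 4.123.
⟨E⟩ = Σ Eᵢ gᵢe^(−Eᵢ/kT) / Z = (0.0261·4.021 + 0.440·0.1016) / 4.123 = 0.036 eV.

0.036 eV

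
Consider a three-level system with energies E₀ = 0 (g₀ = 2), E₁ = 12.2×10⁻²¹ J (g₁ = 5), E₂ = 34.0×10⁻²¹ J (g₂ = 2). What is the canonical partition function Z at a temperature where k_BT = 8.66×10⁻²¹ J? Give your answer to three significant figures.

Z = 3.26

Eᵢ/kT = 0, 1.4088, 3.9261.
Z = Σ gᵢe^(−Eᵢ/kT) = 2·e^(−0) + 5·e^(−1.4088) + 2·e^(−3.9261) = 2.0000 + 1.2222 + 0.039441 = 3.2616.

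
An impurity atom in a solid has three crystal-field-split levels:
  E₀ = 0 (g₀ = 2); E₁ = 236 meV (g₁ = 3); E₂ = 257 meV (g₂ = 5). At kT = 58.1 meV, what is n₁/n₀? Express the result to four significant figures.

0.02582

n₁/n₀ = (g₁/g₀) exp[−(E₁−E₀)/kT] = (3/2) × exp(−(236 meV)/(58.1 meV)) = (3/2) × exp(-4.06196) = 0.02582.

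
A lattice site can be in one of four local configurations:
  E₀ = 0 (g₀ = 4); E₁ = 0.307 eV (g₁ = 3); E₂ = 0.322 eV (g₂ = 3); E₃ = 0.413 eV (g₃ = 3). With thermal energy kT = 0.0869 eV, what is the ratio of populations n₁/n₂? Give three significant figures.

1.19

n₁/n₂ = (g₁/g₂) exp[−(E₁−E₂)/kT] = (3/3) × exp(−(-0.015 eV)/(0.0869 eV)) = (3/3) × exp(0.17261) = 1.19.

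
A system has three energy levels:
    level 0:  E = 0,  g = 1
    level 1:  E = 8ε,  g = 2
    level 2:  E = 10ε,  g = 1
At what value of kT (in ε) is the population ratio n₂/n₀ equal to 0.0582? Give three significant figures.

n₂/n₀ = (g₂/g₀) exp[−(E₂−E₀)/kT] = 0.0582.
⇒ (E₂−E₀)/kT = ln((1/1)/0.0582) = ln(17.182) = 2.8439.
kT = 10ε / 2.8439 = 3.52 ε.

3.52 ε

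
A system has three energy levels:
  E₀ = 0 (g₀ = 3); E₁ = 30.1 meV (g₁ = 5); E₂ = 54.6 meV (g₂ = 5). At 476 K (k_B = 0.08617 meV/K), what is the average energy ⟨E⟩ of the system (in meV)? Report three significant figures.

21.5 meV

k_BT = 0.08617 × 476 K = 41.017 meV.
Eᵢ/kT = 0, 0.73384, 1.3312.
Z = Σ gᵢe^(−Eᵢ/kT) = 3·e^(−0) + 5·e^(−0.73384) + 5·e^(−1.3312) = 3.0000 + 2.4003 + 1.3208 = 6.7211.
⟨E⟩ = Σ Eᵢ gᵢe^(−Eᵢ/kT) / Z = (0·3.0000 + 30.1·2.4003 + 54.6·1.3208) / 6.7211 = 21.5 meV.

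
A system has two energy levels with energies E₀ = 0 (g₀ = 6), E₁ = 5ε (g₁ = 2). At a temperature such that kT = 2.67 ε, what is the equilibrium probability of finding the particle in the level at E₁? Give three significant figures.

Eᵢ/kT = 0, 1.8727.
Z = Σ gᵢe^(−Eᵢ/kT) = 6·e^(−0) + 2·e^(−1.8727) = 6.0000 + 0.30742 = 6.3074.
P₁ = g₁ e^(−E₁/kT) / Z = 0.30742/6.3074 = 0.0487.

0.0487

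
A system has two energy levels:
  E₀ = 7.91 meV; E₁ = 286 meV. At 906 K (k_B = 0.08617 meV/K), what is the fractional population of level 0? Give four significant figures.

0.9724

k_BT = 0.08617 × 906 K = 78.0700 meV.
Eᵢ/kT = 0.101319, 3.66338.
Z = Σ e^(−Eᵢ/kT) = e^(−0.101319) + e^(−3.66338) = 0.903645 + 0.0256457 = 0.929291.
P₀ = e^(−E₀/kT) / Z = 0.903645/0.929291 = 0.9724.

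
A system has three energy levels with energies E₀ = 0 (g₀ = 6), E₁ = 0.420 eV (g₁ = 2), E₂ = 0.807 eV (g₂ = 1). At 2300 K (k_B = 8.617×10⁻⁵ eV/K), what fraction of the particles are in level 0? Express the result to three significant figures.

0.959

k_BT = 8.617×10⁻⁵ × 2300 K = 0.19819 eV.
Eᵢ/kT = 0, 2.1192, 4.0719.
Z = Σ gᵢe^(−Eᵢ/kT) = 6·e^(−0) + 2·e^(−2.1192) + 1·e^(−4.0719) = 6.0000 + 0.24026 + 0.017045 = 6.2573.
P₀ = g₀ e^(−E₀/kT) / Z = 6.0000/6.2573 = 0.959.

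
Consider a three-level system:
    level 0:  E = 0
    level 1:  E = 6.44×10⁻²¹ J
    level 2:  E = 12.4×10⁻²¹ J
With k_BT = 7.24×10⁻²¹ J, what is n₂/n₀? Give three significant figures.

0.180

n₂/n₀ = exp[−(E₂−E₀)/kT] = exp(−(12.4 ×10⁻²¹ J)/(7.24 ×10⁻²¹ J)) = exp(-1.7127) = 0.180.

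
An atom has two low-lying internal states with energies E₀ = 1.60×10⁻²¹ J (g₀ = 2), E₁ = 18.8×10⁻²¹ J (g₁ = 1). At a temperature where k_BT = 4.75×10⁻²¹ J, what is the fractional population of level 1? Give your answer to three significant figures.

0.0132

Eᵢ/kT = 0.33684, 3.9579.
Z = Σ gᵢe^(−Eᵢ/kT) = 2·e^(−0.33684) + 1·e^(−3.9579) = 1.4280 + 0.019103 = 1.4471.
P₁ = g₁ e^(−E₁/kT) / Z = 0.019103/1.4471 = 0.0132.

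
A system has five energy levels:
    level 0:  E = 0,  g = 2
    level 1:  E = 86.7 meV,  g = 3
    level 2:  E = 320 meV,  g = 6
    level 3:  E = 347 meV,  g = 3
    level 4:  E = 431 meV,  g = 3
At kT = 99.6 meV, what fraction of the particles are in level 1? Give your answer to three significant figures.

0.346

Eᵢ/kT = 0, 0.87048, 3.2129, 3.4839, 4.3273.
Z = Σ gᵢe^(−Eᵢ/kT) = 2·e^(−0) + 3·e^(−0.87048) + 6·e^(−3.2129) + 3·e^(−3.4839) + 3·e^(−4.3273) = 2.0000 + 1.2563 + 0.24144 + 0.092062 + 0.039609 = 3.6294.
P₁ = g₁ e^(−E₁/kT) / Z = 1.2563/3.6294 = 0.346.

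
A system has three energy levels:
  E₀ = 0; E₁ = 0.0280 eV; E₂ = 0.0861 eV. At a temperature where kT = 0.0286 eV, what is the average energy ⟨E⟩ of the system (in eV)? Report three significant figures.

0.0104 eV

Eᵢ/kT = 0, 0.97902, 3.0105.
Z = Σ e^(−Eᵢ/kT) = e^(−0) + e^(−0.97902) + e^(−3.0105) = 1.0000 + 0.37568 + 0.049267 = 1.4249.
⟨E⟩ = Σ Eᵢ e^(−Eᵢ/kT) / Z = (0·1.0000 + 0.0280·0.37568 + 0.0861·0.049267) / 1.4249 = 0.0104 eV.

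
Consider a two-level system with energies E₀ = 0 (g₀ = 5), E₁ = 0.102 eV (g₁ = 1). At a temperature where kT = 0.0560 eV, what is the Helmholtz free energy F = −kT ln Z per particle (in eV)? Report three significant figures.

Eᵢ/kT = 0, 1.8214.
Z = Σ gᵢe^(−Eᵢ/kT) = 5·e^(−0) + 1·e^(−1.8214) = 5.0000 + 0.16180 = 5.1618.
F = −kT ln Z = −0.0560 × ln(5.1618) = −0.0560 × 1.6413 = -0.0919 eV.

-0.0919 eV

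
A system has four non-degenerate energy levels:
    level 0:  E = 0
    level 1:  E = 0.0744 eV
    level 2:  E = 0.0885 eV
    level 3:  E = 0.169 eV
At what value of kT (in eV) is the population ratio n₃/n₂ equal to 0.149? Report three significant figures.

n₃/n₂ = exp[−(E₃−E₂)/kT] = 0.149.
⇒ (E₃−E₂)/kT = ln(1/0.149) = ln(6.7114) = 1.9038.
kT = 0.0805 eV / 1.9038 = 0.0423 eV.

0.0423 eV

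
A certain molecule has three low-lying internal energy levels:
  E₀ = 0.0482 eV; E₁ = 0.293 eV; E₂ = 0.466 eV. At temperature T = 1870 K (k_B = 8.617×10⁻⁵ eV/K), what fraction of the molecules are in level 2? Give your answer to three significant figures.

k_BT = 8.617×10⁻⁵ × 1870 K = 0.16114 eV.
Eᵢ/kT = 0.29912, 1.8183, 2.8919.
Z = Σ e^(−Eᵢ/kT) = e^(−0.29912) + e^(−1.8183) + e^(−2.8919) = 0.74147 + 0.16230 + 0.055471 = 0.95924.
P₂ = e^(−E₂/kT) / Z = 0.055471/0.95924 = 0.0578.

0.0578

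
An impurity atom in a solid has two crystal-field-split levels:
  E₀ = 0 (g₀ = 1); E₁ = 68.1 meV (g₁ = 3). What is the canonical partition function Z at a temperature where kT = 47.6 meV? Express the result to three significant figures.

Eᵢ/kT = 0, 1.4307.
Z = Σ gᵢe^(−Eᵢ/kT) = 1·e^(−0) + 3·e^(−1.4307) = 1.0000 + 0.71742 = 1.7174.

Z = 1.72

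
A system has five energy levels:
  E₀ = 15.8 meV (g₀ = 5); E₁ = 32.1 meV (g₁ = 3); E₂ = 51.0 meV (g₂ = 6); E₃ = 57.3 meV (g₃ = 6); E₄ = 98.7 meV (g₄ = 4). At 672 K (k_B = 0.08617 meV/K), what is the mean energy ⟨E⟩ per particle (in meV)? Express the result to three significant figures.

k_BT = 0.08617 × 672 K = 57.906 meV.
Eᵢ/kT = 0.27286, 0.55435, 0.88074, 0.98953, 1.7045.
Z = Σ gᵢe^(−Eᵢ/kT) = 5·e^(−0.27286) + 3·e^(−0.55435) + 6·e^(−0.88074) + 6·e^(−0.98953) + 4·e^(−1.7045) = 3.8060 + 1.7233 + 2.4869 + 2.2305 + 0.72745 = 10.974.
⟨E⟩ = Σ Eᵢ gᵢe^(−Eᵢ/kT) / Z = (15.8·3.8060 + 32.1·1.7233 + 51.0·2.4869 + 57.3·2.2305 + 98.7·0.72745) / 10.974 = 40.3 meV.

40.3 meV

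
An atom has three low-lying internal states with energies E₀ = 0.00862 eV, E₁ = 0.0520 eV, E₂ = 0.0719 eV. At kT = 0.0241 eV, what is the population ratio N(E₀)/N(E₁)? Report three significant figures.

n₀/n₁ = exp[−(E₀−E₁)/kT] = exp(−(-0.04338 eV)/(0.0241 eV)) = exp(1.8000) = 6.05.

6.05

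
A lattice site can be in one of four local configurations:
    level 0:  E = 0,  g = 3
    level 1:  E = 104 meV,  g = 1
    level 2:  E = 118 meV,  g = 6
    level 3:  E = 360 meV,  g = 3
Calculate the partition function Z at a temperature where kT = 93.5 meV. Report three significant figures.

Z = 5.09

Eᵢ/kT = 0, 1.1123, 1.2620, 3.8503.
Z = Σ gᵢe^(−Eᵢ/kT) = 3·e^(−0) + 1·e^(−1.1123) + 6·e^(−1.2620) + 3·e^(−3.8503) = 3.0000 + 0.32880 + 1.6985 + 0.063820 = 5.0911.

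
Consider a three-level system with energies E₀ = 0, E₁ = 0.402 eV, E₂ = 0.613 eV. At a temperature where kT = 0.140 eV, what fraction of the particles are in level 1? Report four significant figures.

Eᵢ/kT = 0, 2.87143, 4.37857.
Z = Σ e^(−Eᵢ/kT) = e^(−0) + e^(−2.87143) + e^(−4.37857) = 1.00000 + 0.0566179 + 0.0125433 = 1.06916.
P₁ = e^(−E₁/kT) / Z = 0.0566179/1.06916 = 0.05296.

0.05296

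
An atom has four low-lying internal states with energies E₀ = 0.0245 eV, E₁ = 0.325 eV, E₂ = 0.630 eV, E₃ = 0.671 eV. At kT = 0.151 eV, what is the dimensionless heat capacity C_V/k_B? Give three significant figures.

0.810

Eᵢ/kT = 0.16225, 2.1523, 4.1722, 4.4437.
Z = Σ e^(−Eᵢ/kT) = e^(−0.16225) + e^(−2.1523) + e^(−4.1722) + e^(−4.4437) = 0.85023 + 0.11622 + 0.015418 + 0.011752 = 0.99362.
⟨E⟩ = 0.076690 eV, ⟨E²⟩ = 0.024352 eV².
C_V/k_B = (⟨E²⟩ − ⟨E⟩²)/(kT)² = (0.024352 − 0.0058814)/0.022801 = 0.810.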